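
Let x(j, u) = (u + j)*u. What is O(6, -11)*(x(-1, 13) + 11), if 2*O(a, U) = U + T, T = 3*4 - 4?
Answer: -501/2 ≈ -250.50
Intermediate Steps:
T = 8 (T = 12 - 4 = 8)
O(a, U) = 4 + U/2 (O(a, U) = (U + 8)/2 = (8 + U)/2 = 4 + U/2)
x(j, u) = u*(j + u) (x(j, u) = (j + u)*u = u*(j + u))
O(6, -11)*(x(-1, 13) + 11) = (4 + (1/2)*(-11))*(13*(-1 + 13) + 11) = (4 - 11/2)*(13*12 + 11) = -3*(156 + 11)/2 = -3/2*167 = -501/2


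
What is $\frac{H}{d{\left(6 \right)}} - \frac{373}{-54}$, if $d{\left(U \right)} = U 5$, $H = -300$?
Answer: $- \frac{167}{54} \approx -3.0926$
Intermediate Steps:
$d{\left(U \right)} = 5 U$
$\frac{H}{d{\left(6 \right)}} - \frac{373}{-54} = - \frac{300}{5 \cdot 6} - \frac{373}{-54} = - \frac{300}{30} - - \frac{373}{54} = \left(-300\right) \frac{1}{30} + \frac{373}{54} = -10 + \frac{373}{54} = - \frac{167}{54}$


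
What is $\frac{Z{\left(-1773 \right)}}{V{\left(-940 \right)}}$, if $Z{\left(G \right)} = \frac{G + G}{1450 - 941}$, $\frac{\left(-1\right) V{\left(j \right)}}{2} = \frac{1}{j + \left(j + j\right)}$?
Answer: $- \frac{4999860}{509} \approx -9822.9$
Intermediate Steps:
$V{\left(j \right)} = - \frac{2}{3 j}$ ($V{\left(j \right)} = - \frac{2}{j + \left(j + j\right)} = - \frac{2}{j + 2 j} = - \frac{2}{3 j}$)
$Z{\left(G \right)} = \frac{2 G}{509}$
$\frac{Z{\left(-1773 \right)}}{V{\left(-940 \right)}} = \frac{\frac{2}{509} \left(-1773\right)}{\left(- \frac{2}{3}\right) \frac{1}{-940}} = - \frac{3546}{509 \left(\left(- \frac{2}{3}\right) \left(- \frac{1}{940}\right)\right)} = - \frac{3546 \frac{1}{\frac{1}{1410}}}{509} = \left(- \frac{3546}{509}\right) 1410 = - \frac{4999860}{509}$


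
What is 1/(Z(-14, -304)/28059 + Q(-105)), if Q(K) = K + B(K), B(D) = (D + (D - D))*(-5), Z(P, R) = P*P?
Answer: 28059/11784976 ≈ 0.0023809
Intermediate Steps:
Z(P, R) = P**2
B(D) = -5*D (B(D) = (D + 0)*(-5) = D*(-5) = -5*D)
Q(K) = -4*K (Q(K) = K - 5*K = -4*K)
1/(Z(-14, -304)/28059 + Q(-105)) = 1/((-14)**2/28059 - 4*(-105)) = 1/(196*(1/28059) + 420) = 1/(196/28059 + 420) = 1/(11784976/28059) = 28059/11784976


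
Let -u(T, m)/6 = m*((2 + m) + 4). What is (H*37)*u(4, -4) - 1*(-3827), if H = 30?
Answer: 57107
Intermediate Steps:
u(T, m) = -6*m*(6 + m) (u(T, m) = -6*m*((2 + m) + 4) = -6*m*(6 + m))
(H*37)*u(4, -4) - 1*(-3827) = (30*37)*(-6*(-4)*(6 - 4)) - 1*(-3827) = 1110*(-6*(-4)*2) + 3827 = 1110*48 + 3827 = 53280 + 3827 = 57107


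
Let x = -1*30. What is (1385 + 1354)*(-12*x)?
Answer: 986040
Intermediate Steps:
x = -30
(1385 + 1354)*(-12*x) = (1385 + 1354)*(-12*(-30)) = 2739*360 = 986040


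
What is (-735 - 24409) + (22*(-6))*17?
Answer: -27388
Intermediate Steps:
(-735 - 24409) + (22*(-6))*17 = -25144 - 132*17 = -25144 - 2244 = -27388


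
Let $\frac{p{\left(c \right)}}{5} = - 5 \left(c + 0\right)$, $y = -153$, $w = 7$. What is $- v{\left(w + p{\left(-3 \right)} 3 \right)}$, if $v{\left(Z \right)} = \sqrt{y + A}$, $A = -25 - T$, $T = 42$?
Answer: $- 2 i \sqrt{55} \approx - 14.832 i$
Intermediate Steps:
$A = -67$ ($A = -25 - 42 = -67$)
$p{\left(c \right)} = - 25 c$ ($p{\left(c \right)} = 5 \left(- 5 \left(c + 0\right)\right) = 5 \left(- 5 c\right) = - 25 c$)
$v{\left(Z \right)} = 2 i \sqrt{55}$ ($v{\left(Z \right)} = \sqrt{-153 - 67} = \sqrt{-220} = 2 i \sqrt{55}$)
$- v{\left(w + p{\left(-3 \right)} 3 \right)} = - 2 i \sqrt{55}$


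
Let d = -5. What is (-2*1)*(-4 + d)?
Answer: 18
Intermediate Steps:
(-2*1)*(-4 + d) = (-2*1)*(-4 - 5) = -2*(-9) = 18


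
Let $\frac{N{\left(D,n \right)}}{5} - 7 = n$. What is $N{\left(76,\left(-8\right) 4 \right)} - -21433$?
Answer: $21308$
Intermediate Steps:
$N{\left(D,n \right)} = 35 + 5 n$
$N{\left(76,\left(-8\right) 4 \right)} - -21433 = \left(35 + 5 \left(\left(-8\right) 4\right)\right) - -21433 = \left(35 + 5 \left(-32\right)\right) + 21433 = \left(35 - 160\right) + 21433 = -125 + 21433 = 21308$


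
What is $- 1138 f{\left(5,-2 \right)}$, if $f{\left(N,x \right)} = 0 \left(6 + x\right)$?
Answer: $0$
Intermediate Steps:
$f{\left(N,x \right)} = 0$
$- 1138 f{\left(5,-2 \right)} = \left(-1138\right) 0 = 0$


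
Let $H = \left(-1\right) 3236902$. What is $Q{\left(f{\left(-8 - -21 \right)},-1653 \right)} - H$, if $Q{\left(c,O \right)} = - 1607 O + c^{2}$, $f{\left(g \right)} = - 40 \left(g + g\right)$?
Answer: $6974873$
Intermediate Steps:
$H = -3236902$
$f{\left(g \right)} = - 80 g$ ($f{\left(g \right)} = - 40 \cdot 2 g = - 80 g$)
$Q{\left(c,O \right)} = c^{2} - 1607 O$
$Q{\left(f{\left(-8 - -21 \right)},-1653 \right)} - H = \left(\left(- 80 \left(-8 - -21\right)\right)^{2} - -2656371\right) - -3236902 = \left(\left(- 80 \left(-8 + 21\right)\right)^{2} + 2656371\right) + 3236902 = \left(\left(\left(-80\right) 13\right)^{2} + 2656371\right) + 3236902 = \left(\left(-1040\right)^{2} + 2656371\right) + 3236902 = \left(1081600 + 2656371\right) + 3236902 = 3737971 + 3236902 = 6974873$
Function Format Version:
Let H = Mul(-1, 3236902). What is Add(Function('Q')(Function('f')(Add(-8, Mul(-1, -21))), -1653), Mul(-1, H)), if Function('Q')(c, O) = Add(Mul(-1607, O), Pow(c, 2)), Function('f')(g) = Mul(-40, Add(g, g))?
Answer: 6974873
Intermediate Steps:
H = -3236902
Function('f')(g) = Mul(-80, g) (Function('f')(g) = Mul(-40, Mul(2, g)) = Mul(-80, g))
Function('Q')(c, O) = Add(Pow(c, 2), Mul(-1607, O))
Add(Function('Q')(Function('f')(Add(-8, Mul(-1, -21))), -1653), Mul(-1, H)) = Add(Add(Pow(Mul(-80, Add(-8, Mul(-1, -21))), 2), Mul(-1607, -1653)), Mul(-1, -3236902)) = Add(Add(Pow(Mul(-80, Add(-8, 21)), 2), 2656371), 3236902) = Add(Add(Pow(Mul(-80, 13), 2), 2656371), 3236902) = Add(Add(Pow(-1040, 2), 2656371), 3236902) = Add(Add(1081600, 2656371), 3236902) = Add(3737971, 3236902) = 6974873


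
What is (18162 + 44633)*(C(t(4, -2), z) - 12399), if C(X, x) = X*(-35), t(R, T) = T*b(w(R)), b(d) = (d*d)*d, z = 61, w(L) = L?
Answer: -497273605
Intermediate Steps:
b(d) = d³ (b(d) = d²*d = d³)
t(R, T) = T*R³
C(X, x) = -35*X
(18162 + 44633)*(C(t(4, -2), z) - 12399) = (18162 + 44633)*(-(-70)*4³ - 12399) = 62795*(-(-70)*64 - 12399) = 62795*(-35*(-128) - 12399) = 62795*(4480 - 12399) = 62795*(-7919) = -497273605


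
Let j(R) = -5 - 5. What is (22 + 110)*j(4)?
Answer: -1320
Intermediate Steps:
j(R) = -10
(22 + 110)*j(4) = (22 + 110)*(-10) = 132*(-10) = -1320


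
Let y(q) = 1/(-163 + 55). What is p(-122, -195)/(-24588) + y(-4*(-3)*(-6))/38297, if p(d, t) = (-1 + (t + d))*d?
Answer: -4457311919/2824939908 ≈ -1.5778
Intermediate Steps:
p(d, t) = d*(-1 + d + t) (p(d, t) = (-1 + (d + t))*d = (-1 + d + t)*d = d*(-1 + d + t))
y(q) = -1/108 (y(q) = 1/(-108) = -1/108)
p(-122, -195)/(-24588) + y(-4*(-3)*(-6))/38297 = -122*(-1 - 122 - 195)/(-24588) - 1/108/38297 = -122*(-318)*(-1/24588) - 1/108*1/38297 = 38796*(-1/24588) - 1/4136076 = -3233/2049 - 1/4136076 = -4457311919/2824939908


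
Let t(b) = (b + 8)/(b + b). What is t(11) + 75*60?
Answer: 99019/22 ≈ 4500.9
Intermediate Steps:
t(b) = (8 + b)/(2*b) (t(b) = (8 + b)/((2*b)) = (8 + b)*(1/(2*b)) = (8 + b)/(2*b))
t(11) + 75*60 = (1/2)*(8 + 11)/11 + 75*60 = (1/2)*(1/11)*19 + 4500 = 19/22 + 4500 = 99019/22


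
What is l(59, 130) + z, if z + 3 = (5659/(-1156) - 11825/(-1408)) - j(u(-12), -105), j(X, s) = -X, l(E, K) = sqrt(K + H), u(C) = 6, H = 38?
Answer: 240563/36992 + 2*sqrt(42) ≈ 19.465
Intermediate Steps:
l(E, K) = sqrt(38 + K) (l(E, K) = sqrt(K + 38) = sqrt(38 + K))
z = 240563/36992 (z = -3 + ((5659/(-1156) - 11825/(-1408)) - (-1)*6) = -3 + ((5659*(-1/1156) - 11825*(-1/1408)) - 1*(-6)) = -3 + ((-5659/1156 + 1075/128) + 6) = -3 + (129587/36992 + 6) = -3 + 351539/36992 = 240563/36992 ≈ 6.5031)
l(59, 130) + z = sqrt(38 + 130) + 240563/36992 = sqrt(168) + 240563/36992 = 2*sqrt(42) + 240563/36992 = 240563/36992 + 2*sqrt(42)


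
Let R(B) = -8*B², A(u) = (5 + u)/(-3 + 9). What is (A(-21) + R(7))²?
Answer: 1401856/9 ≈ 1.5576e+5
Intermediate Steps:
A(u) = ⅚ + u/6 (A(u) = (5 + u)/6 = (5 + u)*(⅙) = ⅚ + u/6)
(A(-21) + R(7))² = ((⅚ + (⅙)*(-21)) - 8*7²)² = ((⅚ - 7/2) - 8*49)² = (-8/3 - 392)² = (-1184/3)² = 1401856/9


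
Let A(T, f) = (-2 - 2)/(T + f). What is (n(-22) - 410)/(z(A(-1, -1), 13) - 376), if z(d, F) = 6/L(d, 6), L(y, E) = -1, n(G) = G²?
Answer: -37/191 ≈ -0.19372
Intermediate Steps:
A(T, f) = -4/(T + f)
z(d, F) = -6 (z(d, F) = 6/(-1) = 6*(-1) = -6)
(n(-22) - 410)/(z(A(-1, -1), 13) - 376) = ((-22)² - 410)/(-6 - 376) = (484 - 410)/(-382) = 74*(-1/382) = -37/191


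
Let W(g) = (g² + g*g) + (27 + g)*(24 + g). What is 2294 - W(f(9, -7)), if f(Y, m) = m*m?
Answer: -8056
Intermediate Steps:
f(Y, m) = m²
W(g) = 2*g² + (24 + g)*(27 + g) (W(g) = (g² + g²) + (24 + g)*(27 + g) = 2*g² + (24 + g)*(27 + g))
2294 - W(f(9, -7)) = 2294 - (648 + 3*((-7)²)² + 51*(-7)²) = 2294 - (648 + 3*49² + 51*49) = 2294 - (648 + 3*2401 + 2499) = 2294 - (648 + 7203 + 2499) = 2294 - 1*10350 = 2294 - 10350 = -8056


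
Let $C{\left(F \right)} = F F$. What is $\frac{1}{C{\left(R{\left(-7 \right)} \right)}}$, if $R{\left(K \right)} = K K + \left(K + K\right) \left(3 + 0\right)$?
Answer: $\frac{1}{49} \approx 0.020408$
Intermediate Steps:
$R{\left(K \right)} = K^{2} + 6 K$ ($R{\left(K \right)} = K^{2} + 2 K 3 = K^{2} + 6 K$)
$C{\left(F \right)} = F^{2}$
$\frac{1}{C{\left(R{\left(-7 \right)} \right)}} = \frac{1}{\left(- 7 \left(6 - 7\right)\right)^{2}} = \frac{1}{\left(\left(-7\right) \left(-1\right)\right)^{2}} = \frac{1}{7^{2}} = \frac{1}{49}$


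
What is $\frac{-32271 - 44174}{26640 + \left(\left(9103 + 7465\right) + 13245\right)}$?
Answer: $- \frac{76445}{56453} \approx -1.3541$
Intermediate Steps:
$\frac{-32271 - 44174}{26640 + \left(\left(9103 + 7465\right) + 13245\right)} = - \frac{76445}{26640 + \left(16568 + 13245\right)} = - \frac{76445}{26640 + 29813} = - \frac{76445}{56453}$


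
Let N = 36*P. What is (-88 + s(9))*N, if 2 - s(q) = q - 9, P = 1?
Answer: -3096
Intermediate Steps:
s(q) = 11 - q (s(q) = 2 - (q - 9) = 2 - (-9 + q) = 2 + (9 - q) = 11 - q)
N = 36 (N = 36*1 = 36)
(-88 + s(9))*N = (-88 + (11 - 1*9))*36 = (-88 + (11 - 9))*36 = (-88 + 2)*36 = -86*36 = -3096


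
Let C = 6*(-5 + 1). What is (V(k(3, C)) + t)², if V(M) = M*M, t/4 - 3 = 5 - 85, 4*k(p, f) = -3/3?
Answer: 24275329/256 ≈ 94826.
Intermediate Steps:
C = -24 (C = 6*(-4) = -24)
k(p, f) = -¼ (k(p, f) = (-3/3)/4 = (-3*⅓)/4 = (¼)*(-1) = -¼)
t = -308 (t = 12 + 4*(5 - 85) = 12 + 4*(-80) = 12 - 320 = -308)
V(M) = M²
(V(k(3, C)) + t)² = ((-¼)² - 308)² = (1/16 - 308)² = (-4927/16)² = 24275329/256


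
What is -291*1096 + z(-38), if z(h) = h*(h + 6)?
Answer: -317720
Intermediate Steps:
z(h) = h*(6 + h)
-291*1096 + z(-38) = -291*1096 - 38*(6 - 38) = -318936 - 38*(-32) = -318936 + 1216 = -317720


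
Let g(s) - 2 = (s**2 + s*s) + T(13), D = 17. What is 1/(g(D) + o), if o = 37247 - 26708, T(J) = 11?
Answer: 1/11130 ≈ 8.9847e-5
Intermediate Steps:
o = 10539
g(s) = 13 + 2*s**2 (g(s) = 2 + ((s**2 + s*s) + 11) = 2 + ((s**2 + s**2) + 11) = 2 + (2*s**2 + 11) = 2 + (11 + 2*s**2) = 13 + 2*s**2)
1/(g(D) + o) = 1/((13 + 2*17**2) + 10539) = 1/((13 + 2*289) + 10539) = 1/((13 + 578) + 10539) = 1/(591 + 10539) = 1/11130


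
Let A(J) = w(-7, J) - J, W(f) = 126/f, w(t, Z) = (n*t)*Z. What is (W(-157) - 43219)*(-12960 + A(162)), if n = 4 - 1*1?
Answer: 112123750716/157 ≈ 7.1416e+8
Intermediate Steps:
n = 3 (n = 4 - 1 = 3)
w(t, Z) = 3*Z*t (w(t, Z) = (3*t)*Z = 3*Z*t)
A(J) = -22*J (A(J) = 3*J*(-7) - J = -21*J - J = -22*J)
(W(-157) - 43219)*(-12960 + A(162)) = (126/(-157) - 43219)*(-12960 - 22*162) = (126*(-1/157) - 43219)*(-12960 - 3564) = (-126/157 - 43219)*(-16524) = -6785509/157*(-16524) = 112123750716/157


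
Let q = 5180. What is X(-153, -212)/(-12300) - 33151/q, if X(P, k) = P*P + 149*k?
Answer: -4567376/796425 ≈ -5.7348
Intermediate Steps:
X(P, k) = P**2 + 149*k
X(-153, -212)/(-12300) - 33151/q = ((-153)**2 + 149*(-212))/(-12300) - 33151/5180 = (23409 - 31588)*(-1/12300) - 33151*1/5180 = -8179*(-1/12300) - 33151/5180 = 8179/12300 - 33151/5180 = -4567376/796425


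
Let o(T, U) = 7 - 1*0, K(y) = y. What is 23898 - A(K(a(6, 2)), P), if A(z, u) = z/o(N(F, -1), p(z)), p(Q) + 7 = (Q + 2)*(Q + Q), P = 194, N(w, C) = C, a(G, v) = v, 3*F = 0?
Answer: 167284/7 ≈ 23898.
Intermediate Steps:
F = 0 (F = (1/3)*0 = 0)
p(Q) = -7 + 2*Q*(2 + Q) (p(Q) = -7 + (Q + 2)*(Q + Q) = -7 + (2 + Q)*(2*Q) = -7 + 2*Q*(2 + Q))
o(T, U) = 7 (o(T, U) = 7 + 0 = 7)
A(z, u) = z/7
23898 - A(K(a(6, 2)), P) = 23898 - 2/7 = 167284/7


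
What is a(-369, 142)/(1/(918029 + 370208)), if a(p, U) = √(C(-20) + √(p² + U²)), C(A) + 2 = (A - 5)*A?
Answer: 1288237*√(498 + 65*√37) ≈ 3.8505e+7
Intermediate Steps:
C(A) = -2 + A*(-5 + A) (C(A) = -2 + (A - 5)*A = -2 + (-5 + A)*A = -2 + A*(-5 + A))
a(p, U) = √(498 + √(U² + p²)) (a(p, U) = √((-2 + (-20)² - 5*(-20)) + √(p² + U²)) = √((-2 + 400 + 100) + √(U² + p²)) = √(498 + √(U² + p²)))
a(-369, 142)/(1/(918029 + 370208)) = √(498 + √(142² + (-369)²))/(1/(918029 + 370208)) = √(498 + √(20164 + 136161))/(1/1288237) = √(498 + √156325)/(1/1288237) = √(498 + 65*√37)*1288237 = 1288237*√(498 + 65*√37)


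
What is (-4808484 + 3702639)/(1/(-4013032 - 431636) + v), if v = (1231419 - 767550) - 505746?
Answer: 4915113884460/186129361837 ≈ 26.407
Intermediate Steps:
v = -41877 (v = 463869 - 505746 = -41877)
(-4808484 + 3702639)/(1/(-4013032 - 431636) + v) = (-4808484 + 3702639)/(1/(-4013032 - 431636) - 41877) = -1105845/(1/(-4444668) - 41877) = -1105845/(-1/4444668 - 41877) = -1105845/(-186129361837/4444668) = -1105845*(-4444668/186129361837) = 4915113884460/186129361837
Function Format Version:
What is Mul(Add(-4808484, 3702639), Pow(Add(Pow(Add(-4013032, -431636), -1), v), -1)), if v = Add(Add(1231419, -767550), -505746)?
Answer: Rational(4915113884460, 186129361837) ≈ 26.407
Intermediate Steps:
v = -41877 (v = Add(463869, -505746) = -41877)
Mul(Add(-4808484, 3702639), Pow(Add(Pow(Add(-4013032, -431636), -1), v), -1)) = Mul(Add(-4808484, 3702639), Pow(Add(Pow(Add(-4013032, -431636), -1), -41877), -1)) = Mul(-1105845, Pow(Add(Pow(-4444668, -1), -41877), -1)) = Mul(-1105845, Pow(Add(Rational(-1, 4444668), -41877), -1)) = Mul(-1105845, Pow(Rational(-186129361837, 4444668), -1)) = Mul(-1105845, Rational(-4444668, 186129361837)) = Rational(4915113884460, 186129361837)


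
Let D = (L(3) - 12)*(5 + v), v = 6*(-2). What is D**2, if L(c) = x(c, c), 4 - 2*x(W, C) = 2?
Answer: 5929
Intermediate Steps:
x(W, C) = 1 (x(W, C) = 2 - 1/2*2 = 2 - 1 = 1)
L(c) = 1
v = -12
D = 77 (D = (1 - 12)*(5 - 12) = -11*(-7) = 77)
D**2 = 77**2 = 5929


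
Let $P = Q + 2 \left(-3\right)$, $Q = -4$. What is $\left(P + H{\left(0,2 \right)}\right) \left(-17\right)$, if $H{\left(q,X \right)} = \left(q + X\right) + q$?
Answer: $136$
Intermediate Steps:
$H{\left(q,X \right)} = X + 2 q$ ($H{\left(q,X \right)} = \left(X + q\right) + q = X + 2 q$)
$P = -10$ ($P = -4 + 2 \left(-3\right) = -4 - 6 = -10$)
$\left(P + H{\left(0,2 \right)}\right) \left(-17\right) = \left(-10 + \left(2 + 2 \cdot 0\right)\right) \left(-17\right) = \left(-10 + \left(2 + 0\right)\right) \left(-17\right) = \left(-10 + 2\right) \left(-17\right) = \left(-8\right) \left(-17\right) = 136$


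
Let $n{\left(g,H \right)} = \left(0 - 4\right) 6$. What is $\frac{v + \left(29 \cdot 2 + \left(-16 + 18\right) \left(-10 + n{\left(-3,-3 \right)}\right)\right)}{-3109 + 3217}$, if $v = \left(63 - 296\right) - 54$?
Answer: $- \frac{11}{4} \approx -2.75$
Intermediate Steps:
$n{\left(g,H \right)} = -24$ ($n{\left(g,H \right)} = \left(-4\right) 6 = -24$)
$v = -287$ ($v = -233 - 54 = -287$)
$\frac{v + \left(29 \cdot 2 + \left(-16 + 18\right) \left(-10 + n{\left(-3,-3 \right)}\right)\right)}{-3109 + 3217} = \frac{-287 + \left(29 \cdot 2 + \left(-16 + 18\right) \left(-10 - 24\right)\right)}{-3109 + 3217} = \frac{-287 + \left(58 + 2 \left(-34\right)\right)}{108} = \left(-287 + \left(58 - 68\right)\right) \frac{1}{108} = \left(-287 - 10\right) \frac{1}{108} = \left(-297\right) \frac{1}{108} = - \frac{11}{4}$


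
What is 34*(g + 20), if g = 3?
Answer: 782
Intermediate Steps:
34*(g + 20) = 34*(3 + 20) = 34*23 = 782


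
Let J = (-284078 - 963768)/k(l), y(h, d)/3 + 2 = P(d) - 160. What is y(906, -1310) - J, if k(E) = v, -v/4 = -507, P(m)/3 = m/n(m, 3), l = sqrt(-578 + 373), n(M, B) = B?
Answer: -3853901/1014 ≈ -3800.7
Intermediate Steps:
l = I*sqrt(205) (l = sqrt(-205) = I*sqrt(205) ≈ 14.318*I)
P(m) = m (P(m) = 3*(m/3) = m)
v = 2028 (v = -4*(-507) = 2028)
k(E) = 2028
y(h, d) = -486 + 3*d (y(h, d) = -6 + 3*(d - 160) = -6 + 3*(-160 + d) = -6 + (-480 + 3*d) = -486 + 3*d)
J = -623923/1014 (J = (-284078 - 963768)/2028 = -1247846*1/2028 = -623923/1014 ≈ -615.31)
y(906, -1310) - J = (-486 + 3*(-1310)) - 1*(-623923/1014) = (-486 - 3930) + 623923/1014 = -4416 + 623923/1014 = -3853901/1014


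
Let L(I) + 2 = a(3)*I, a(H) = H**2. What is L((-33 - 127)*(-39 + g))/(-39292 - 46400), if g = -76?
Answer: -82799/42846 ≈ -1.9325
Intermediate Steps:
L(I) = -2 + 9*I (L(I) = -2 + 3**2*I = -2 + 9*I)
L((-33 - 127)*(-39 + g))/(-39292 - 46400) = (-2 + 9*((-33 - 127)*(-39 - 76)))/(-39292 - 46400) = (-2 + 9*(-160*(-115)))/(-85692) = (-2 + 9*18400)*(-1/85692) = (-2 + 165600)*(-1/85692) = 165598*(-1/85692) = -82799/42846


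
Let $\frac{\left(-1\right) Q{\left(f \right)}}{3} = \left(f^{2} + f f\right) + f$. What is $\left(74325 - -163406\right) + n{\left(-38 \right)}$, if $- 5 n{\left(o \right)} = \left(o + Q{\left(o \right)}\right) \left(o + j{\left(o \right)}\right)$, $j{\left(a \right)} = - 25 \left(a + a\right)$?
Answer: $\frac{17179511}{5} \approx 3.4359 \cdot 10^{6}$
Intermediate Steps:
$j{\left(a \right)} = - 50 a$ ($j{\left(a \right)} = - 25 \cdot 2 a = - 50 a$)
$Q{\left(f \right)} = - 6 f^{2} - 3 f$ ($Q{\left(f \right)} = - 3 \left(\left(f^{2} + f f\right) + f\right) = - 3 \left(\left(f^{2} + f^{2}\right) + f\right) = - 3 \left(2 f^{2} + f\right) = - 3 \left(f + 2 f^{2}\right) = - 6 f^{2} - 3 f$)
$n{\left(o \right)} = \frac{49 o \left(o - 3 o \left(1 + 2 o\right)\right)}{5}$ ($n{\left(o \right)} = - \frac{\left(o - 3 o \left(1 + 2 o\right)\right) \left(o - 50 o\right)}{5} = - \frac{\left(o - 3 o \left(1 + 2 o\right)\right) \left(- 49 o\right)}{5} = - \frac{\left(-49\right) o \left(o - 3 o \left(1 + 2 o\right)\right)}{5} = \frac{49 o \left(o - 3 o \left(1 + 2 o\right)\right)}{5}$)
$\left(74325 - -163406\right) + n{\left(-38 \right)} = \left(74325 - -163406\right) + \frac{98 \left(-38\right)^{2} \left(-1 - -114\right)}{5} = \left(74325 + 163406\right) + \frac{98}{5} \cdot 1444 \left(-1 + 114\right) = 237731 + \frac{98}{5} \cdot 1444 \cdot 113 = 237731 + \frac{15990856}{5} = \frac{17179511}{5}$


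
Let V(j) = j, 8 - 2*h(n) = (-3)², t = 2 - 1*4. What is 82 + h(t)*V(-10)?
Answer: 87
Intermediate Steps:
t = -2 (t = 2 - 4 = -2)
h(n) = -½ (h(n) = 4 - ½*(-3)² = 4 - ½*9 = 4 - 9/2 = -½)
82 + h(t)*V(-10) = 82 - ½*(-10) = 82 + 5 = 87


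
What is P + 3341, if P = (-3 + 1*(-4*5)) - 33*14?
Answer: 2856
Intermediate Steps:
P = -485 (P = (-3 + 1*(-20)) - 462 = (-3 - 20) - 462 = -23 - 462 = -485)
P + 3341 = -485 + 3341 = 2856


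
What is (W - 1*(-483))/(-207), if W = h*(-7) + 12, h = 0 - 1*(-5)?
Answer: -20/9 ≈ -2.2222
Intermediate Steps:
h = 5 (h = 0 + 5 = 5)
W = -23 (W = 5*(-7) + 12 = -35 + 12 = -23)
(W - 1*(-483))/(-207) = (-23 - 1*(-483))/(-207) = (-23 + 483)*(-1/207) = 460*(-1/207) = -20/9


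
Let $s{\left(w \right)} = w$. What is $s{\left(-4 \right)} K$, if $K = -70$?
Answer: $280$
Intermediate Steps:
$s{\left(-4 \right)} K = \left(-4\right) \left(-70\right) = 280$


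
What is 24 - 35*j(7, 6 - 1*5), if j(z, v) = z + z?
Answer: -466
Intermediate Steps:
j(z, v) = 2*z
24 - 35*j(7, 6 - 1*5) = 24 - 70*7 = 24 - 35*14 = 24 - 490 = -466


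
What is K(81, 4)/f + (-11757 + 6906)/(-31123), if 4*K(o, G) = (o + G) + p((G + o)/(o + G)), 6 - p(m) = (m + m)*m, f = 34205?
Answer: 666483767/4258248860 ≈ 0.15652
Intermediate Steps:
p(m) = 6 - 2*m² (p(m) = 6 - (m + m)*m = 6 - 2*m*m = 6 - 2*m²)
K(o, G) = 1 + G/4 + o/4 (K(o, G) = ((o + G) + (6 - 2*(G + o)²/(o + G)²))/4 = ((G + o) + (6 - 2*((G + o)/(G + o))²))/4 = ((G + o) + (6 - 2*1²))/4 = ((G + o) + (6 - 2*1))/4 = ((G + o) + (6 - 2))/4 = ((G + o) + 4)/4 = (4 + G + o)/4 = 1 + G/4 + o/4)
K(81, 4)/f + (-11757 + 6906)/(-31123) = (1 + (¼)*4 + (¼)*81)/34205 + (-11757 + 6906)/(-31123) = (1 + 1 + 81/4)*(1/34205) - 4851*(-1/31123) = (89/4)*(1/34205) + 4851/31123 = 89/136820 + 4851/31123 = 666483767/4258248860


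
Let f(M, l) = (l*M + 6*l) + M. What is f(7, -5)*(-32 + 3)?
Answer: 1682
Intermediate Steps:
f(M, l) = M + 6*l + M*l (f(M, l) = (M*l + 6*l) + M = (6*l + M*l) + M = M + 6*l + M*l)
f(7, -5)*(-32 + 3) = (7 + 6*(-5) + 7*(-5))*(-32 + 3) = (7 - 30 - 35)*(-29) = -58*(-29) = 1682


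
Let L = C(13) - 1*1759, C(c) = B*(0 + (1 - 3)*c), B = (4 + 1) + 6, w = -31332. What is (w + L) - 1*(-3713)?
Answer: -29664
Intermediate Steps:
B = 11 (B = 5 + 6 = 11)
C(c) = -22*c (C(c) = 11*(0 + (1 - 3)*c) = 11*(0 - 2*c) = 11*(-2*c) = -22*c)
L = -2045 (L = -22*13 - 1*1759 = -286 - 1759 = -2045)
(w + L) - 1*(-3713) = (-31332 - 2045) - 1*(-3713) = -33377 + 3713 = -29664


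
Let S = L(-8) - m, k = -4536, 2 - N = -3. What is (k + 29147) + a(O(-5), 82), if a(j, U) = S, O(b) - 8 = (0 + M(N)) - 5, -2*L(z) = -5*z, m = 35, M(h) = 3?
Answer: 24556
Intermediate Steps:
N = 5 (N = 2 - 1*(-3) = 2 + 3 = 5)
L(z) = 5*z/2 (L(z) = -(-5)*z/2 = 5*z/2)
O(b) = 6 (O(b) = 8 + ((0 + 3) - 5) = 8 + (3 - 5) = 8 - 2 = 6)
S = -55 (S = (5/2)*(-8) - 1*35 = -20 - 35 = -55)
a(j, U) = -55
(k + 29147) + a(O(-5), 82) = (-4536 + 29147) - 55 = 24611 - 55 = 24556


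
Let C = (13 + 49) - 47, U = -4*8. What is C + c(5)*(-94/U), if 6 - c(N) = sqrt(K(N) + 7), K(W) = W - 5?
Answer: 261/8 - 47*sqrt(7)/16 ≈ 24.853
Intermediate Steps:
U = -32
K(W) = -5 + W
C = 15 (C = 62 - 47 = 15)
c(N) = 6 - sqrt(2 + N) (c(N) = 6 - sqrt((-5 + N) + 7) = 6 - sqrt(2 + N))
C + c(5)*(-94/U) = 15 + (6 - sqrt(2 + 5))*(-94/(-32)) = 15 + (6 - sqrt(7))*(-94*(-1/32)) = 15 + (6 - sqrt(7))*(47/16) = 15 + (141/8 - 47*sqrt(7)/16) = 261/8 - 47*sqrt(7)/16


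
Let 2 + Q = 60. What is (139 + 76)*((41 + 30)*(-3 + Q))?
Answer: 839575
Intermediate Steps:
Q = 58 (Q = -2 + 60 = 58)
(139 + 76)*((41 + 30)*(-3 + Q)) = (139 + 76)*((41 + 30)*(-3 + 58)) = 215*(71*55) = 215*3905 = 839575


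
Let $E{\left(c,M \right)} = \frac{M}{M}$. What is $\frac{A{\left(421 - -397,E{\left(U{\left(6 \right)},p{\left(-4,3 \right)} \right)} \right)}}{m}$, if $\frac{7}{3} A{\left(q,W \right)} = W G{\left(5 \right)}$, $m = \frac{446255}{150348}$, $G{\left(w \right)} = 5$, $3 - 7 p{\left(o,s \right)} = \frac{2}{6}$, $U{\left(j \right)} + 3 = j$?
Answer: $\frac{451044}{624757} \approx 0.72195$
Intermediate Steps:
$U{\left(j \right)} = -3 + j$
$p{\left(o,s \right)} = \frac{8}{21}$ ($p{\left(o,s \right)} = \frac{3}{7} - \frac{2 \cdot \frac{1}{6}}{7} = \frac{3}{7} - \frac{1}{21} = \frac{8}{21}$)
$E{\left(c,M \right)} = 1$
$m = \frac{446255}{150348}$ ($m = 446255 \cdot \frac{1}{150348} = \frac{446255}{150348} \approx 2.9681$)
$A{\left(q,W \right)} = \frac{15 W}{7}$ ($A{\left(q,W \right)} = \frac{3 W 5}{7} = \frac{3 \cdot 5 W}{7} = \frac{15 W}{7}$)
$\frac{A{\left(421 - -397,E{\left(U{\left(6 \right)},p{\left(-4,3 \right)} \right)} \right)}}{m} = \frac{\frac{15}{7} \cdot 1}{\frac{446255}{150348}} = \frac{15}{7} \cdot \frac{150348}{446255} = \frac{451044}{624757}$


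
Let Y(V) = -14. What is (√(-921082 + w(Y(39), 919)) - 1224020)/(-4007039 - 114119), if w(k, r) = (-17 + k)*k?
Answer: 612010/2060579 - I*√230162/2060579 ≈ 0.29701 - 0.00023282*I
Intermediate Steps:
w(k, r) = k*(-17 + k)
(√(-921082 + w(Y(39), 919)) - 1224020)/(-4007039 - 114119) = (√(-921082 - 14*(-17 - 14)) - 1224020)/(-4007039 - 114119) = (√(-921082 - 14*(-31)) - 1224020)/(-4121158) = (√(-921082 + 434) - 1224020)*(-1/4121158) = (√(-920648) - 1224020)*(-1/4121158) = (2*I*√230162 - 1224020)*(-1/4121158) = (-1224020 + 2*I*√230162)*(-1/4121158) = 612010/2060579 - I*√230162/2060579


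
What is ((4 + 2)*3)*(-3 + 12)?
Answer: 162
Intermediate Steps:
((4 + 2)*3)*(-3 + 12) = (6*3)*9 = 18*9 = 162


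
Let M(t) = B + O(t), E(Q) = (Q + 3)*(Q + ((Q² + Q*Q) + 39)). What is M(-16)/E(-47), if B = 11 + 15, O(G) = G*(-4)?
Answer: -1/2156 ≈ -0.00046382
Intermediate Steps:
O(G) = -4*G
B = 26
E(Q) = (3 + Q)*(39 + Q + 2*Q²) (E(Q) = (3 + Q)*(Q + ((Q² + Q²) + 39)) = (3 + Q)*(Q + (2*Q² + 39)) = (3 + Q)*(Q + (39 + 2*Q²)) = (3 + Q)*(39 + Q + 2*Q²))
M(t) = 26 - 4*t
M(-16)/E(-47) = (26 - 4*(-16))/(117 + 2*(-47)³ + 7*(-47)² + 42*(-47)) = (26 + 64)/(117 + 2*(-103823) + 7*2209 - 1974) = 90/(117 - 207646 + 15463 - 1974) = 90/(-194040) = 90*(-1/194040) = -1/2156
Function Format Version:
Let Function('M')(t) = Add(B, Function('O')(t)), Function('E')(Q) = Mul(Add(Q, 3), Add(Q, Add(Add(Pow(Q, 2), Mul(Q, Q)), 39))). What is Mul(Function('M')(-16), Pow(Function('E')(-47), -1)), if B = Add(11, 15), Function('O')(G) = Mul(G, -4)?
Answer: Rational(-1, 2156) ≈ -0.00046382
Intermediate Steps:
Function('O')(G) = Mul(-4, G)
B = 26
Function('E')(Q) = Mul(Add(3, Q), Add(39, Q, Mul(2, Pow(Q, 2)))) (Function('E')(Q) = Mul(Add(3, Q), Add(Q, Add(Add(Pow(Q, 2), Pow(Q, 2)), 39))) = Mul(Add(3, Q), Add(Q, Add(Mul(2, Pow(Q, 2)), 39))) = Mul(Add(3, Q), Add(Q, Add(39, Mul(2, Pow(Q, 2))))) = Mul(Add(3, Q), Add(39, Q, Mul(2, Pow(Q, 2)))))
Function('M')(t) = Add(26, Mul(-4, t))
Mul(Function('M')(-16), Pow(Function('E')(-47), -1)) = Mul(Add(26, Mul(-4, -16)), Pow(Add(117, Mul(2, Pow(-47, 3)), Mul(7, Pow(-47, 2)), Mul(42, -47)), -1)) = Mul(Add(26, 64), Pow(Add(117, Mul(2, -103823), Mul(7, 2209), -1974), -1)) = Mul(90, Pow(Add(117, -207646, 15463, -1974), -1)) = Mul(90, Pow(-194040, -1)) = Mul(90, Rational(-1, 194040)) = Rational(-1, 2156)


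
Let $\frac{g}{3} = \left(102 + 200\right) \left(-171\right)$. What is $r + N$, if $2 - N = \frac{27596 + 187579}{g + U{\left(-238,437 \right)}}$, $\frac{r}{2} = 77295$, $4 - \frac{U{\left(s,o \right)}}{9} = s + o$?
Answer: $\frac{8073948109}{52227} \approx 1.5459 \cdot 10^{5}$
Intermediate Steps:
$U{\left(s,o \right)} = 36 - 9 o - 9 s$ ($U{\left(s,o \right)} = 36 - 9 \left(s + o\right) = 36 - 9 \left(o + s\right) = 36 - \left(9 o + 9 s\right) = 36 - 9 o - 9 s$)
$r = 154590$ ($r = 2 \cdot 77295 = 154590$)
$g = -154926$ ($g = 3 \left(102 + 200\right) \left(-171\right) = 3 \cdot 302 \left(-171\right) = 3 \left(-51642\right) = -154926$)
$N = \frac{176179}{52227}$ ($N = 2 - \frac{27596 + 187579}{-154926 - 1755} = 2 - \frac{215175}{-154926 + \left(36 - 3933 + 2142\right)} = 2 - \frac{215175}{-154926 - 1755} = 2 - \frac{215175}{-156681} = 2 - 215175 \left(- \frac{1}{156681}\right) = 2 - - \frac{71725}{52227} = 2 + \frac{71725}{52227} = \frac{176179}{52227} \approx 3.3733$)
$r + N = 154590 + \frac{176179}{52227} = \frac{8073948109}{52227}$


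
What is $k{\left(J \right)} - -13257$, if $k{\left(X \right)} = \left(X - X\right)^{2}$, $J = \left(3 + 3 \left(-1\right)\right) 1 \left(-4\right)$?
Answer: $13257$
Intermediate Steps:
$J = 0$ ($J = \left(3 - 3\right) 1 \left(-4\right) = 0 \cdot 1 \left(-4\right) = 0 \left(-4\right) = 0$)
$k{\left(X \right)} = 0$ ($k{\left(X \right)} = 0^{2} = 0$)
$k{\left(J \right)} - -13257 = 0 - -13257 = 0 + 13257 = 13257$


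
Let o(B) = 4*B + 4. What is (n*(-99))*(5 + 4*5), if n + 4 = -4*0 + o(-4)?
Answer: 39600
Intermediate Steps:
o(B) = 4 + 4*B
n = -16 (n = -4 + (-4*0 + (4 + 4*(-4))) = -4 + (0 + (4 - 16)) = -4 + (0 - 12) = -4 - 12 = -16)
(n*(-99))*(5 + 4*5) = (-16*(-99))*(5 + 4*5) = 1584*(5 + 20) = 1584*25 = 39600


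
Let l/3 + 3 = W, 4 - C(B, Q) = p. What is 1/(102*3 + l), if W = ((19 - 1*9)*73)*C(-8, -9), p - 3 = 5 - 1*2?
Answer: -1/4083 ≈ -0.00024492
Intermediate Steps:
p = 6 (p = 3 + (5 - 1*2) = 3 + (5 - 2) = 3 + 3 = 6)
C(B, Q) = -2 (C(B, Q) = 4 - 1*6 = 4 - 6 = -2)
W = -1460 (W = ((19 - 1*9)*73)*(-2) = ((19 - 9)*73)*(-2) = (10*73)*(-2) = 730*(-2) = -1460)
l = -4389 (l = -9 + 3*(-1460) = -9 - 4380 = -4389)
1/(102*3 + l) = 1/(102*3 - 4389) = 1/(306 - 4389) = 1/(-4083) = -1/4083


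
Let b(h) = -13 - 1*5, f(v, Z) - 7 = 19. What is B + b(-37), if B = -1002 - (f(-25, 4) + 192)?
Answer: -1238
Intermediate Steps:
f(v, Z) = 26 (f(v, Z) = 7 + 19 = 26)
b(h) = -18 (b(h) = -13 - 5 = -18)
B = -1220 (B = -1002 - (26 + 192) = -1002 - 1*218 = -1002 - 218 = -1220)
B + b(-37) = -1220 - 18 = -1238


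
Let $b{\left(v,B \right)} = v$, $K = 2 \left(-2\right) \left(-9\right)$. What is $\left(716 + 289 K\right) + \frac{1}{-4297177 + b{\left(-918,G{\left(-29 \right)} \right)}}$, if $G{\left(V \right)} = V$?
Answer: $\frac{47794816399}{4298095} \approx 11120.0$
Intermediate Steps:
$K = 36$ ($K = \left(-4\right) \left(-9\right) = 36$)
$\left(716 + 289 K\right) + \frac{1}{-4297177 + b{\left(-918,G{\left(-29 \right)} \right)}} = \left(716 + 289 \cdot 36\right) + \frac{1}{-4297177 - 918} = \left(716 + 10404\right) + \frac{1}{-4298095} = 11120 - \frac{1}{4298095} = \frac{47794816399}{4298095}$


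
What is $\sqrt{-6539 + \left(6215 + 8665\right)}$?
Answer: $\sqrt{8341} \approx 91.329$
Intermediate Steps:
$\sqrt{-6539 + \left(6215 + 8665\right)} = \sqrt{-6539 + 14880} = \sqrt{8341}$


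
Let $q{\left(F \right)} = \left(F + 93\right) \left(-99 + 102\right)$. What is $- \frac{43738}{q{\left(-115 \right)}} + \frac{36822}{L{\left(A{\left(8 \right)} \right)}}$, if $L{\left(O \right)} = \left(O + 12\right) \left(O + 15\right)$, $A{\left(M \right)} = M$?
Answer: $\frac{5637433}{7590} \approx 742.75$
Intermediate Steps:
$q{\left(F \right)} = 279 + 3 F$ ($q{\left(F \right)} = \left(93 + F\right) 3 = 279 + 3 F$)
$L{\left(O \right)} = \left(12 + O\right) \left(15 + O\right)$
$- \frac{43738}{q{\left(-115 \right)}} + \frac{36822}{L{\left(A{\left(8 \right)} \right)}} = - \frac{43738}{279 + 3 \left(-115\right)} + \frac{36822}{180 + 8^{2} + 27 \cdot 8} = - \frac{43738}{279 - 345} + \frac{36822}{180 + 64 + 216} = - \frac{43738}{-66} + \frac{36822}{460} = \left(-43738\right) \left(- \frac{1}{66}\right) + 36822 \cdot \frac{1}{460} = \frac{21869}{33} + \frac{18411}{230} = \frac{5637433}{7590}$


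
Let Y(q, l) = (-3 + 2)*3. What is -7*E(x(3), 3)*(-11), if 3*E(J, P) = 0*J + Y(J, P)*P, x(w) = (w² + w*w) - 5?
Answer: -231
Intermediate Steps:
Y(q, l) = -3 (Y(q, l) = -1*3 = -3)
x(w) = -5 + 2*w² (x(w) = (w² + w²) - 5 = 2*w² - 5 = -5 + 2*w²)
E(J, P) = -P (E(J, P) = (0*J - 3*P)/3 = (0 - 3*P)/3 = (-3*P)/3 = -P)
-7*E(x(3), 3)*(-11) = -(-7)*3*(-11) = -7*(-3)*(-11) = 21*(-11) = -231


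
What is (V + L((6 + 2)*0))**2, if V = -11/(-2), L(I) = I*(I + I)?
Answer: 121/4 ≈ 30.250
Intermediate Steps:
L(I) = 2*I**2 (L(I) = I*(2*I) = 2*I**2)
V = 11/2 (V = -11*(-1/2) = 11/2 ≈ 5.5000)
(V + L((6 + 2)*0))**2 = (11/2 + 2*((6 + 2)*0)**2)**2 = (11/2 + 2*(8*0)**2)**2 = (11/2 + 2*0**2)**2 = (11/2 + 2*0)**2 = (11/2 + 0)**2 = (11/2)**2 = 121/4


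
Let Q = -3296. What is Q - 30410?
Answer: -33706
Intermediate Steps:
Q - 30410 = -3296 - 30410 = -33706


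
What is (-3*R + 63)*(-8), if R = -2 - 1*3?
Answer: -624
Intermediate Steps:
R = -5 (R = -2 - 3 = -5)
(-3*R + 63)*(-8) = (-3*(-5) + 63)*(-8) = (15 + 63)*(-8) = 78*(-8) = -624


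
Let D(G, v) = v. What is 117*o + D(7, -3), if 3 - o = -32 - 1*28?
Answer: 7368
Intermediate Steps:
o = 63 (o = 3 - (-32 - 1*28) = 3 - (-32 - 28) = 3 - 1*(-60) = 3 + 60 = 63)
117*o + D(7, -3) = 117*63 - 3 = 7371 - 3 = 7368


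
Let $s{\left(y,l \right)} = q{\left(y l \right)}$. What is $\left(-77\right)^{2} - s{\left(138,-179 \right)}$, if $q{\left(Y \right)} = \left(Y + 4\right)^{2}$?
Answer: $-609985275$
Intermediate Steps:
$q{\left(Y \right)} = \left(4 + Y\right)^{2}$
$s{\left(y,l \right)} = \left(4 + l y\right)^{2}$ ($s{\left(y,l \right)} = \left(4 + y l\right)^{2} = \left(4 + l y\right)^{2}$)
$\left(-77\right)^{2} - s{\left(138,-179 \right)} = \left(-77\right)^{2} - \left(4 - 24702\right)^{2} = 5929 - \left(4 - 24702\right)^{2} = 5929 - \left(-24698\right)^{2} = 5929 - 609991204 = -609985275$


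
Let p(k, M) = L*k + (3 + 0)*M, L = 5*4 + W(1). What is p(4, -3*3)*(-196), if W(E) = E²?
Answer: -11172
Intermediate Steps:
L = 21 (L = 5*4 + 1² = 20 + 1 = 21)
p(k, M) = 3*M + 21*k (p(k, M) = 21*k + (3 + 0)*M = 21*k + 3*M = 3*M + 21*k)
p(4, -3*3)*(-196) = (3*(-3*3) + 21*4)*(-196) = (3*(-9) + 84)*(-196) = (-27 + 84)*(-196) = 57*(-196) = -11172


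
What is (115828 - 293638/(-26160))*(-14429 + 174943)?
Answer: 121603565224163/6540 ≈ 1.8594e+10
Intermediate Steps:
(115828 - 293638/(-26160))*(-14429 + 174943) = (115828 - 293638*(-1/26160))*160514 = (115828 + 146819/13080)*160514 = (1515177059/13080)*160514 = 121603565224163/6540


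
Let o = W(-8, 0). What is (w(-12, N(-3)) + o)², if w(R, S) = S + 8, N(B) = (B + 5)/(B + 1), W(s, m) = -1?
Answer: 36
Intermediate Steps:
o = -1
N(B) = (5 + B)/(1 + B)
w(R, S) = 8 + S
(w(-12, N(-3)) + o)² = ((8 + (5 - 3)/(1 - 3)) - 1)² = ((8 + 2/(-2)) - 1)² = ((8 - ½*2) - 1)² = ((8 - 1) - 1)² = (7 - 1)² = 6² = 36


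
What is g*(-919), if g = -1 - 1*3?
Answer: 3676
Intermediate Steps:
g = -4 (g = -1 - 3 = -4)
g*(-919) = -4*(-919) = 3676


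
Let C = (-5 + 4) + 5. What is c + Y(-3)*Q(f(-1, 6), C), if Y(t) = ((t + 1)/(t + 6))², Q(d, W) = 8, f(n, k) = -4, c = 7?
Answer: 95/9 ≈ 10.556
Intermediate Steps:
C = 4 (C = -1 + 5 = 4)
Y(t) = (1 + t)²/(6 + t)² (Y(t) = ((1 + t)/(6 + t))² = (1 + t)²/(6 + t)²)
c + Y(-3)*Q(f(-1, 6), C) = 7 + ((1 - 3)²/(6 - 3)²)*8 = 7 + ((-2)²/3²)*8 = 7 + (4*(⅑))*8 = 7 + (4/9)*8 = 7 + 32/9 = 95/9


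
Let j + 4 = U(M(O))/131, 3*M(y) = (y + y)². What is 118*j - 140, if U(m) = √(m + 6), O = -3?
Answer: -612 + 354*√2/131 ≈ -608.18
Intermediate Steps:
M(y) = 4*y²/3 (M(y) = (y + y)²/3 = (2*y)²/3 = (4*y²)/3 = 4*y²/3)
U(m) = √(6 + m)
j = -4 + 3*√2/131 (j = -4 + √(6 + (4/3)*(-3)²)/131 = -4 + √(6 + (4/3)*9)*(1/131) = -4 + √(6 + 12)*(1/131) = -4 + √18*(1/131) = -4 + (3*√2)*(1/131) = -4 + 3*√2/131 ≈ -3.9676)
118*j - 140 = 118*(-4 + 3*√2/131) - 140 = (-472 + 354*√2/131) - 140 = -612 + 354*√2/131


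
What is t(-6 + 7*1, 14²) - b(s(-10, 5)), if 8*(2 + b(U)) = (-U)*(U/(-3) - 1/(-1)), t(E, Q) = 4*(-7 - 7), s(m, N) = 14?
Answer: -725/12 ≈ -60.417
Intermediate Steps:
t(E, Q) = -56 (t(E, Q) = 4*(-14) = -56)
b(U) = -2 - U*(1 - U/3)/8 (b(U) = -2 + ((-U)*(U/(-3) - 1/(-1)))/8 = -2 + ((-U)*(U*(-⅓) - 1*(-1)))/8 = -2 + ((-U)*(-U/3 + 1))/8 = -2 + ((-U)*(1 - U/3))/8 = -2 + (-U*(1 - U/3))/8 = -2 - U*(1 - U/3)/8)
t(-6 + 7*1, 14²) - b(s(-10, 5)) = -56 - (-2 - ⅛*14 + (1/24)*14²) = -56 - (-2 - 7/4 + (1/24)*196) = -56 - (-2 - 7/4 + 49/6) = -56 - 1*53/12 = -56 - 53/12 = -725/12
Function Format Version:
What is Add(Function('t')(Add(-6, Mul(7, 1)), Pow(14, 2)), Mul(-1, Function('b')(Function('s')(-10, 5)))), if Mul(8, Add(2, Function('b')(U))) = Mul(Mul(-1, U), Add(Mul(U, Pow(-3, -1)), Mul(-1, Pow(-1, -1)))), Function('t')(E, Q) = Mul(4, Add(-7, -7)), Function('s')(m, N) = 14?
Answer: Rational(-725, 12) ≈ -60.417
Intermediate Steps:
Function('t')(E, Q) = -56 (Function('t')(E, Q) = Mul(4, -14) = -56)
Function('b')(U) = Add(-2, Mul(Rational(-1, 8), U, Add(1, Mul(Rational(-1, 3), U)))) (Function('b')(U) = Add(-2, Mul(Rational(1, 8), Mul(Mul(-1, U), Add(Mul(U, Pow(-3, -1)), Mul(-1, Pow(-1, -1)))))) = Add(-2, Mul(Rational(1, 8), Mul(Mul(-1, U), Add(Mul(U, Rational(-1, 3)), Mul(-1, -1))))) = Add(-2, Mul(Rational(1, 8), Mul(Mul(-1, U), Add(Mul(Rational(-1, 3), U), 1)))) = Add(-2, Mul(Rational(1, 8), Mul(Mul(-1, U), Add(1, Mul(Rational(-1, 3), U))))) = Add(-2, Mul(Rational(1, 8), Mul(-1, U, Add(1, Mul(Rational(-1, 3), U))))) = Add(-2, Mul(Rational(-1, 8), U, Add(1, Mul(Rational(-1, 3), U)))))
Add(Function('t')(Add(-6, Mul(7, 1)), Pow(14, 2)), Mul(-1, Function('b')(Function('s')(-10, 5)))) = Add(-56, Mul(-1, Add(-2, Mul(Rational(-1, 8), 14), Mul(Rational(1, 24), Pow(14, 2))))) = Add(-56, Mul(-1, Add(-2, Rational(-7, 4), Mul(Rational(1, 24), 196)))) = Add(-56, Mul(-1, Add(-2, Rational(-7, 4), Rational(49, 6)))) = Add(-56, Mul(-1, Rational(53, 12))) = Add(-56, Rational(-53, 12)) = Rational(-725, 12)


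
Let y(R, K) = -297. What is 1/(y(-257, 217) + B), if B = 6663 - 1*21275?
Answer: -1/14909 ≈ -6.7074e-5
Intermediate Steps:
B = -14612 (B = 6663 - 21275 = -14612)
1/(y(-257, 217) + B) = 1/(-297 - 14612) = 1/(-14909) = -1/14909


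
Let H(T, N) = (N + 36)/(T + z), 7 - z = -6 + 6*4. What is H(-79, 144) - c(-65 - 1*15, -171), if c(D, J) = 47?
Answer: -49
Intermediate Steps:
z = -11 (z = 7 - (-6 + 6*4) = 7 - (-6 + 24) = 7 - 1*18 = 7 - 18 = -11)
H(T, N) = (36 + N)/(-11 + T) (H(T, N) = (N + 36)/(T - 11) = (36 + N)/(-11 + T))
H(-79, 144) - c(-65 - 1*15, -171) = (36 + 144)/(-11 - 79) - 1*47 = 180/(-90) - 47 = -1/90*180 - 47 = -2 - 47 = -49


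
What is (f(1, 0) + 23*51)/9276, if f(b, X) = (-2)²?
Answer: 1177/9276 ≈ 0.12689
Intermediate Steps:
f(b, X) = 4
(f(1, 0) + 23*51)/9276 = (4 + 23*51)/9276 = (4 + 1173)*(1/9276) = 1177*(1/9276) = 1177/9276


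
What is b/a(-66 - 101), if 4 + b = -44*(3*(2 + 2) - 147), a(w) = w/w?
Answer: 5936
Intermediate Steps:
a(w) = 1
b = 5936 (b = -4 - 44*(3*(2 + 2) - 147) = -4 - 44*(3*4 - 147) = -4 - 44*(12 - 147) = -4 - 44*(-135) = -4 + 5940 = 5936)
b/a(-66 - 101) = 5936/1 = 5936*1 = 5936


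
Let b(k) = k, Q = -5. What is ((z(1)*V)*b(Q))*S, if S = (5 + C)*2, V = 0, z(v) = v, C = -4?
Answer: 0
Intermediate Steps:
S = 2 (S = (5 - 4)*2 = 1*2 = 2)
((z(1)*V)*b(Q))*S = ((1*0)*(-5))*2 = (0*(-5))*2 = 0*2 = 0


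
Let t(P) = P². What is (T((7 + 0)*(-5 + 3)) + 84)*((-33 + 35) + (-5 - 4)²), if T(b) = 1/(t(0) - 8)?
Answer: 55693/8 ≈ 6961.6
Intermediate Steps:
T(b) = -⅛ (T(b) = 1/(0² - 8) = 1/(0 - 8) = 1/(-8) = -⅛)
(T((7 + 0)*(-5 + 3)) + 84)*((-33 + 35) + (-5 - 4)²) = (-⅛ + 84)*((-33 + 35) + (-5 - 4)²) = 671*(2 + (-9)²)/8 = 671*(2 + 81)/8 = (671/8)*83 = 55693/8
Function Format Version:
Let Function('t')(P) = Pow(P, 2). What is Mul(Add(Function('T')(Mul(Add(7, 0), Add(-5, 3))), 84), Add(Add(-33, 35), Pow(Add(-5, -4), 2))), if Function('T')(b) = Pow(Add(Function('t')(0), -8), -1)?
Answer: Rational(55693, 8) ≈ 6961.6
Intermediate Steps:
Function('T')(b) = Rational(-1, 8) (Function('T')(b) = Pow(Add(Pow(0, 2), -8), -1) = Pow(Add(0, -8), -1) = Pow(-8, -1) = Rational(-1, 8))
Mul(Add(Function('T')(Mul(Add(7, 0), Add(-5, 3))), 84), Add(Add(-33, 35), Pow(Add(-5, -4), 2))) = Mul(Add(Rational(-1, 8), 84), Add(Add(-33, 35), Pow(Add(-5, -4), 2))) = Mul(Rational(671, 8), Add(2, Pow(-9, 2))) = Mul(Rational(671, 8), Add(2, 81)) = Mul(Rational(671, 8), 83) = Rational(55693, 8)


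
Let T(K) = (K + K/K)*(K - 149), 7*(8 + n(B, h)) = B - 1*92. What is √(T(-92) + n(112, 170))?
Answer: √1074367/7 ≈ 148.07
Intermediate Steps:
n(B, h) = -148/7 + B/7 (n(B, h) = -8 + (B - 1*92)/7 = -8 + (B - 92)/7 = -8 + (-92 + B)/7 = -8 + (-92/7 + B/7) = -148/7 + B/7)
T(K) = (1 + K)*(-149 + K) (T(K) = (K + 1)*(-149 + K) = (1 + K)*(-149 + K))
√(T(-92) + n(112, 170)) = √((-149 + (-92)² - 148*(-92)) + (-148/7 + (⅐)*112)) = √((-149 + 8464 + 13616) + (-148/7 + 16)) = √(21931 - 36/7) = √(153481/7) = √1074367/7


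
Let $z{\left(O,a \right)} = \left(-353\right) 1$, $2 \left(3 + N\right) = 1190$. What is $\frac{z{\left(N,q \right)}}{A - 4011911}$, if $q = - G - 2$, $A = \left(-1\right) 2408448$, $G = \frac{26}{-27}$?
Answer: $\frac{353}{6420359} \approx 5.4981 \cdot 10^{-5}$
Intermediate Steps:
$G = - \frac{26}{27}$ ($G = 26 \left(- \frac{1}{27}\right) = - \frac{26}{27} \approx -0.96296$)
$N = 592$ ($N = -3 + \frac{1}{2} \cdot 1190 = -3 + 595 = 592$)
$A = -2408448$
$q = - \frac{28}{27}$ ($q = \left(-1\right) \left(- \frac{26}{27}\right) - 2 = \frac{26}{27} - 2 = - \frac{28}{27} \approx -1.037$)
$z{\left(O,a \right)} = -353$
$\frac{z{\left(N,q \right)}}{A - 4011911} = - \frac{353}{-2408448 - 4011911} = - \frac{353}{-6420359} = \left(-353\right) \left(- \frac{1}{6420359}\right) = \frac{353}{6420359}$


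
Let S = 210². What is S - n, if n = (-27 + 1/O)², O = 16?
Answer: 11103839/256 ≈ 43374.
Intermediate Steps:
S = 44100
n = 185761/256 (n = (-27 + 1/16)² = (-431/16)² = 185761/256 ≈ 725.63)
S - n = 44100 - 1*185761/256 = 44100 - 185761/256 = 11103839/256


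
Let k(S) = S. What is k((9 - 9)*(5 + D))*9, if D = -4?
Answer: 0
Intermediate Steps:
k((9 - 9)*(5 + D))*9 = ((9 - 9)*(5 - 4))*9 = (0*1)*9 = 0*9 = 0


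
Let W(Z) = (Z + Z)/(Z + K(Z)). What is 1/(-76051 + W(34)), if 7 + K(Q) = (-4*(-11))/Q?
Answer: -481/36579375 ≈ -1.3149e-5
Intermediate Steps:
K(Q) = -7 + 44/Q (K(Q) = -7 + (-4*(-11))/Q = -7 + 44/Q)
W(Z) = 2*Z/(-7 + Z + 44/Z) (W(Z) = (Z + Z)/(Z + (-7 + 44/Z)) = (2*Z)/(-7 + Z + 44/Z) = 2*Z/(-7 + Z + 44/Z))
1/(-76051 + W(34)) = 1/(-76051 + 2*34**2/(44 + 34*(-7 + 34))) = 1/(-76051 + 2*1156/(44 + 34*27)) = 1/(-76051 + 2*1156/(44 + 918)) = 1/(-76051 + 2*1156/962) = 1/(-76051 + 2*1156*(1/962)) = 1/(-76051 + 1156/481) = 1/(-36579375/481) = -481/36579375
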